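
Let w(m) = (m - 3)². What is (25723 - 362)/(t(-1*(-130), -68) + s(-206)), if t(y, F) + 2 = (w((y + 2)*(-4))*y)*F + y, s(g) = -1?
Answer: -25361/2492535113 ≈ -1.0175e-5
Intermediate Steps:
w(m) = (-3 + m)²
t(y, F) = -2 + y + F*y*(-11 - 4*y)² (t(y, F) = -2 + (((-3 + (y + 2)*(-4))²*y)*F + y) = -2 + (((-3 + (2 + y)*(-4))²*y)*F + y) = -2 + (((-3 + (-8 - 4*y))²*y)*F + y) = -2 + (((-11 - 4*y)²*y)*F + y) = -2 + ((y*(-11 - 4*y)²)*F + y) = -2 + (F*y*(-11 - 4*y)² + y) = -2 + (y + F*y*(-11 - 4*y)²) = -2 + y + F*y*(-11 - 4*y)²)
(25723 - 362)/(t(-1*(-130), -68) + s(-206)) = (25723 - 362)/((-2 - 1*(-130) - 68*(-1*(-130))*(11 + 4*(-1*(-130)))²) - 1) = 25361/((-2 + 130 - 68*130*(11 + 4*130)²) - 1) = 25361/((-2 + 130 - 68*130*(11 + 520)²) - 1) = 25361/((-2 + 130 - 68*130*531²) - 1) = 25361/((-2 + 130 - 68*130*281961) - 1) = 25361/((-2 + 130 - 2492535240) - 1) = 25361/(-2492535112 - 1) = 25361/(-2492535113) = 25361*(-1/2492535113) = -25361/2492535113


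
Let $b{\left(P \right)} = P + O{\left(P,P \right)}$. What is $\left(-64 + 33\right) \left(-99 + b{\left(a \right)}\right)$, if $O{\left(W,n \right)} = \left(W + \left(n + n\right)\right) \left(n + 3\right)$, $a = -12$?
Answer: $-6603$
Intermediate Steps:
$O{\left(W,n \right)} = \left(3 + n\right) \left(W + 2 n\right)$ ($O{\left(W,n \right)} = \left(W + 2 n\right) \left(3 + n\right) = \left(3 + n\right) \left(W + 2 n\right)$)
$b{\left(P \right)} = 3 P^{2} + 10 P$ ($b{\left(P \right)} = P + \left(2 P^{2} + 3 P + 6 P + P P\right) = P + \left(2 P^{2} + 3 P + 6 P + P^{2}\right) = P + \left(3 P^{2} + 9 P\right) = 3 P^{2} + 10 P$)
$\left(-64 + 33\right) \left(-99 + b{\left(a \right)}\right) = \left(-64 + 33\right) \left(-99 - 12 \left(10 + 3 \left(-12\right)\right)\right) = - 31 \left(-99 - 12 \left(10 - 36\right)\right) = - 31 \left(-99 - -312\right) = - 31 \left(-99 + 312\right) = \left(-31\right) 213 = -6603$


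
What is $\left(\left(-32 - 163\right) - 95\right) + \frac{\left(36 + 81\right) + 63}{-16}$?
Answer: $- \frac{1205}{4} \approx -301.25$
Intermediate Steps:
$\left(\left(-32 - 163\right) - 95\right) + \frac{\left(36 + 81\right) + 63}{-16} = \left(-195 - 95\right) + \left(117 + 63\right) \left(- \frac{1}{16}\right) = -290 + 180 \left(- \frac{1}{16}\right) = -290 - \frac{45}{4} = - \frac{1205}{4}$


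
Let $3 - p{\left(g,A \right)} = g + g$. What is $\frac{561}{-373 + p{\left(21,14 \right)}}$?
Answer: $- \frac{561}{412} \approx -1.3617$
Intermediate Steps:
$p{\left(g,A \right)} = 3 - 2 g$ ($p{\left(g,A \right)} = 3 - \left(g + g\right) = 3 - 2 g$)
$\frac{561}{-373 + p{\left(21,14 \right)}} = \frac{561}{-373 + \left(3 - 42\right)} = \frac{561}{-373 - 39} = \frac{561}{-412} = 561 \left(- \frac{1}{412}\right) = - \frac{561}{412}$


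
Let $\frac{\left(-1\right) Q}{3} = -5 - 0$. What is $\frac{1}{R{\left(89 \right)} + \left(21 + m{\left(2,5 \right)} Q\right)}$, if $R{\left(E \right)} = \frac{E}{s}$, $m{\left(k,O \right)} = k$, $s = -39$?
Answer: $\frac{39}{1900} \approx 0.020526$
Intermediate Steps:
$R{\left(E \right)} = - \frac{E}{39}$ ($R{\left(E \right)} = \frac{E}{-39} = E \left(- \frac{1}{39}\right) = - \frac{E}{39}$)
$Q = 15$ ($Q = - 3 \left(-5 - 0\right) = - 3 \left(-5 + 0\right) = \left(-3\right) \left(-5\right) = 15$)
$\frac{1}{R{\left(89 \right)} + \left(21 + m{\left(2,5 \right)} Q\right)} = \frac{1}{\left(- \frac{1}{39}\right) 89 + \left(21 + 2 \cdot 15\right)} = \frac{1}{- \frac{89}{39} + \left(21 + 30\right)} = \frac{1}{- \frac{89}{39} + 51} = \frac{1}{\frac{1900}{39}} = \frac{39}{1900}$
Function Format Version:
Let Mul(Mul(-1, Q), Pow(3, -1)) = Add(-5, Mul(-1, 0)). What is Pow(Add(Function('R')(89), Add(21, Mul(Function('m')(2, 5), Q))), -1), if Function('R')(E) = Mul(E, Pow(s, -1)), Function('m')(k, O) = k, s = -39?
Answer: Rational(39, 1900) ≈ 0.020526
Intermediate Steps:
Function('R')(E) = Mul(Rational(-1, 39), E) (Function('R')(E) = Mul(E, Pow(-39, -1)) = Mul(E, Rational(-1, 39)) = Mul(Rational(-1, 39), E))
Q = 15 (Q = Mul(-3, Add(-5, Mul(-1, 0))) = Mul(-3, Add(-5, 0)) = Mul(-3, -5) = 15)
Pow(Add(Function('R')(89), Add(21, Mul(Function('m')(2, 5), Q))), -1) = Pow(Add(Mul(Rational(-1, 39), 89), Add(21, Mul(2, 15))), -1) = Pow(Add(Rational(-89, 39), Add(21, 30)), -1) = Pow(Add(Rational(-89, 39), 51), -1) = Pow(Rational(1900, 39), -1) = Rational(39, 1900)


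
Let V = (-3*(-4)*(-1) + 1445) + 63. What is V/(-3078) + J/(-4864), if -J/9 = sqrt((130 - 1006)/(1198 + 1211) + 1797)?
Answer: -748/1539 + 9*sqrt(217393)/53504 ≈ -0.40760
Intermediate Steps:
J = -9*sqrt(217393)/11 (J = -9*sqrt((130 - 1006)/(1198 + 1211) + 1797) = -9*sqrt(-876/2409 + 1797) = -9*sqrt(-876*1/2409 + 1797) = -9*sqrt(-4/11 + 1797) = -9*sqrt(217393)/11 ≈ -381.48)
V = 1496 (V = (12*(-1) + 1445) + 63 = (-12 + 1445) + 63 = 1433 + 63 = 1496)
V/(-3078) + J/(-4864) = 1496/(-3078) - 9*sqrt(217393)/11/(-4864) = 1496*(-1/3078) - 9*sqrt(217393)/11*(-1/4864) = -748/1539 + 9*sqrt(217393)/53504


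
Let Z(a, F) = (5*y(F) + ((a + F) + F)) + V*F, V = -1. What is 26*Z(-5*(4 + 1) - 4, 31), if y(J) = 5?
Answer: 702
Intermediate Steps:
Z(a, F) = 25 + F + a (Z(a, F) = (5*5 + ((a + F) + F)) - F = (25 + ((F + a) + F)) - F = (25 + (a + 2*F)) - F = (25 + a + 2*F) - F = 25 + F + a)
26*Z(-5*(4 + 1) - 4, 31) = 26*(25 + 31 + (-5*(4 + 1) - 4)) = 26*(25 + 31 + (-5*5 - 4)) = 26*(25 + 31 + (-25 - 4)) = 26*(25 + 31 - 29) = 26*27 = 702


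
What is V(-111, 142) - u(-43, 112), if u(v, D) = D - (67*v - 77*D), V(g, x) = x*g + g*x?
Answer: -43141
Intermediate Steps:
V(g, x) = 2*g*x (V(g, x) = g*x + g*x = 2*g*x)
u(v, D) = -67*v + 78*D (u(v, D) = D - (-77*D + 67*v) = D + (-67*v + 77*D) = -67*v + 78*D)
V(-111, 142) - u(-43, 112) = 2*(-111)*142 - (-67*(-43) + 78*112) = -31524 - (2881 + 8736) = -31524 - 1*11617 = -31524 - 11617 = -43141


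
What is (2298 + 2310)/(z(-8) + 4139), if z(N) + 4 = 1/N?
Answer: 36864/33079 ≈ 1.1144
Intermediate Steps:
z(N) = -4 + 1/N
(2298 + 2310)/(z(-8) + 4139) = (2298 + 2310)/((-4 + 1/(-8)) + 4139) = 4608/((-4 - ⅛) + 4139) = 4608/(-33/8 + 4139) = 4608/(33079/8) = 4608*(8/33079) = 36864/33079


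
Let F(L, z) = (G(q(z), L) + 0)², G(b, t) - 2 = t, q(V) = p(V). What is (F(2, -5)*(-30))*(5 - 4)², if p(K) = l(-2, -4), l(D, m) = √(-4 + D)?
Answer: -480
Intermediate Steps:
p(K) = I*√6 (p(K) = √(-4 - 2) = √(-6) = I*√6)
q(V) = I*√6
G(b, t) = 2 + t
F(L, z) = (2 + L)² (F(L, z) = ((2 + L) + 0)² = (2 + L)²)
(F(2, -5)*(-30))*(5 - 4)² = ((2 + 2)²*(-30))*(5 - 4)² = (4²*(-30))*1² = (16*(-30))*1 = -480*1 = -480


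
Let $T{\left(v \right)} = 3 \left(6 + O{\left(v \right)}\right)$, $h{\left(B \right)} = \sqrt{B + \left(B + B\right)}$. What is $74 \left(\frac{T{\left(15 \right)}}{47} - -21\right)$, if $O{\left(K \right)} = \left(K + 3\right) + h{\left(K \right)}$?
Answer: $\frac{78366}{47} + \frac{666 \sqrt{5}}{47} \approx 1699.0$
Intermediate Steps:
$h{\left(B \right)} = \sqrt{3} \sqrt{B}$ ($h{\left(B \right)} = \sqrt{B + 2 B} = \sqrt{3 B} = \sqrt{3} \sqrt{B}$)
$O{\left(K \right)} = 3 + K + \sqrt{3} \sqrt{K}$ ($O{\left(K \right)} = \left(K + 3\right) + \sqrt{3} \sqrt{K} = \left(3 + K\right) + \sqrt{3} \sqrt{K} = 3 + K + \sqrt{3} \sqrt{K}$)
$T{\left(v \right)} = 27 + 3 v + 3 \sqrt{3} \sqrt{v}$ ($T{\left(v \right)} = 3 \left(6 + \left(3 + v + \sqrt{3} \sqrt{v}\right)\right) = 3 \left(9 + v + \sqrt{3} \sqrt{v}\right) = 27 + 3 v + 3 \sqrt{3} \sqrt{v}$)
$74 \left(\frac{T{\left(15 \right)}}{47} - -21\right) = 74 \left(\frac{27 + 3 \cdot 15 + 3 \sqrt{3} \sqrt{15}}{47} - -21\right) = 74 \left(\left(27 + 45 + 9 \sqrt{5}\right) \frac{1}{47} + 21\right) = 74 \left(\left(72 + 9 \sqrt{5}\right) \frac{1}{47} + 21\right) = 74 \left(\left(\frac{72}{47} + \frac{9 \sqrt{5}}{47}\right) + 21\right) = 74 \left(\frac{1059}{47} + \frac{9 \sqrt{5}}{47}\right) = \frac{78366}{47} + \frac{666 \sqrt{5}}{47}$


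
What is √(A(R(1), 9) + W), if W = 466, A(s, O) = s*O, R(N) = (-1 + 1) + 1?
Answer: 5*√19 ≈ 21.794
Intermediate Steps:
R(N) = 1 (R(N) = 0 + 1 = 1)
A(s, O) = O*s
√(A(R(1), 9) + W) = √(9*1 + 466) = √(9 + 466) = √475 = 5*√19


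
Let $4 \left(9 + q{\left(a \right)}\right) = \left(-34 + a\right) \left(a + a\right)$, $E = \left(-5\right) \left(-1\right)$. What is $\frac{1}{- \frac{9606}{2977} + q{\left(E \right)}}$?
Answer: $- \frac{5954}{504463} \approx -0.011803$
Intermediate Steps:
$E = 5$
$q{\left(a \right)} = -9 + \frac{a \left(-34 + a\right)}{2}$ ($q{\left(a \right)} = -9 + \frac{\left(-34 + a\right) \left(a + a\right)}{4} = -9 + \frac{\left(-34 + a\right) 2 a}{4} = -9 + \frac{2 a \left(-34 + a\right)}{4} = -9 + \frac{a \left(-34 + a\right)}{2}$)
$\frac{1}{- \frac{9606}{2977} + q{\left(E \right)}} = \frac{1}{- \frac{9606}{2977} - \left(94 - \frac{25}{2}\right)} = \frac{1}{\left(-9606\right) \frac{1}{2977} - \frac{163}{2}} = \frac{1}{- \frac{9606}{2977} - \frac{163}{2}} = \frac{1}{- \frac{504463}{5954}} = - \frac{5954}{504463}$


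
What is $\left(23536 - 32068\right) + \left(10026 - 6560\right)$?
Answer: $-5066$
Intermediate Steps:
$\left(23536 - 32068\right) + \left(10026 - 6560\right) = -8532 + \left(10026 - 6560\right) = -8532 + 3466 = -5066$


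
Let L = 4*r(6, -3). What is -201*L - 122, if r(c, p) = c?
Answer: -4946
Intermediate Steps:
L = 24 (L = 4*6 = 24)
-201*L - 122 = -201*24 - 122 = -4824 - 122 = -4946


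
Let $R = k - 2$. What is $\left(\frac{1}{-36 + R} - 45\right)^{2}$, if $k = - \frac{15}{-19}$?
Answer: $\frac{1013403556}{499849} \approx 2027.4$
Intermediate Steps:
$k = \frac{15}{19}$ ($k = \left(-15\right) \left(- \frac{1}{19}\right) = \frac{15}{19} \approx 0.78947$)
$R = - \frac{23}{19}$ ($R = \frac{15}{19} - 2 = - \frac{23}{19} \approx -1.2105$)
$\left(\frac{1}{-36 + R} - 45\right)^{2} = \left(\frac{1}{-36 - \frac{23}{19}} - 45\right)^{2} = \left(\frac{1}{- \frac{707}{19}} - 45\right)^{2} = \left(- \frac{19}{707} - 45\right)^{2} = \left(- \frac{31834}{707}\right)^{2} = \frac{1013403556}{499849}$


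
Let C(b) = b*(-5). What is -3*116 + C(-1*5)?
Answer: -323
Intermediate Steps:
C(b) = -5*b
-3*116 + C(-1*5) = -3*116 - (-5)*5 = -348 - 5*(-5) = -348 + 25 = -323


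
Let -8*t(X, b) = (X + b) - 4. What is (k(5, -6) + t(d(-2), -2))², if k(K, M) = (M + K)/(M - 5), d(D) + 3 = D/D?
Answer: 144/121 ≈ 1.1901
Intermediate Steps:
d(D) = -2 (d(D) = -3 + D/D = -3 + 1 = -2)
k(K, M) = (K + M)/(-5 + M)
t(X, b) = ½ - X/8 - b/8 (t(X, b) = -((X + b) - 4)/8 = -(-4 + X + b)/8 = ½ - X/8 - b/8)
(k(5, -6) + t(d(-2), -2))² = ((5 - 6)/(-5 - 6) + (½ - ⅛*(-2) - ⅛*(-2)))² = (-1/(-11) + (½ + ¼ + ¼))² = (-1/11*(-1) + 1)² = (1/11 + 1)² = (12/11)² = 144/121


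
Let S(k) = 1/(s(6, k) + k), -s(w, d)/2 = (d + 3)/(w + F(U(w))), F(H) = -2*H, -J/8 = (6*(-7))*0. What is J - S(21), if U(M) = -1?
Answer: -1/15 ≈ -0.066667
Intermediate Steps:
J = 0 (J = -8*6*(-7)*0 = -(-336)*0 = -8*0 = 0)
s(w, d) = -2*(3 + d)/(2 + w) (s(w, d) = -2*(d + 3)/(w - 2*(-1)) = -2*(3 + d)/(w + 2) = -2*(3 + d)/(2 + w))
S(k) = 1/(-¾ + 3*k/4) (S(k) = 1/(2*(-3 - k)/(2 + 6) + k) = 1/(2*(-3 - k)/8 + k) = 1/(2*(⅛)*(-3 - k) + k) = 1/((-¾ - k/4) + k) = 1/(-¾ + 3*k/4))
J - S(21) = 0 - 4/(3*(-1 + 21)) = 0 - 4/(3*20) = 0 - 1*1/15 = 0 - 1/15 = -1/15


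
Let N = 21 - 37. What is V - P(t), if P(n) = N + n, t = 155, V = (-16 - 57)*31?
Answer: -2402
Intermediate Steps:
N = -16
V = -2263 (V = -73*31 = -2263)
P(n) = -16 + n
V - P(t) = -2263 - (-16 + 155) = -2263 - 1*139 = -2263 - 139 = -2402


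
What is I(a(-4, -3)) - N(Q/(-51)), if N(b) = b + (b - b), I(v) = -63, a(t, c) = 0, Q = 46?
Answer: -3167/51 ≈ -62.098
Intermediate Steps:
N(b) = b (N(b) = b + 0 = b)
I(a(-4, -3)) - N(Q/(-51)) = -63 - 46/(-51) = -63 - 46*(-1)/51 = -63 - 1*(-46/51) = -63 + 46/51 = -3167/51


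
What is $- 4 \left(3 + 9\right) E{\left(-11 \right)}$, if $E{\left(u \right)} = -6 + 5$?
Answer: $48$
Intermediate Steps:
$E{\left(u \right)} = -1$
$- 4 \left(3 + 9\right) E{\left(-11 \right)} = - 4 \left(3 + 9\right) \left(-1\right) = \left(-4\right) 12 \left(-1\right) = \left(-48\right) \left(-1\right) = 48$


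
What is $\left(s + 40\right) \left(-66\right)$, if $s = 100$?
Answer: $-9240$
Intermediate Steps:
$\left(s + 40\right) \left(-66\right) = \left(100 + 40\right) \left(-66\right) = 140 \left(-66\right) = -9240$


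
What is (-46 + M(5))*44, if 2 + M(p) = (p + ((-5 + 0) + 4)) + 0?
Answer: -1936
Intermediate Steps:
M(p) = -3 + p (M(p) = -2 + ((p + ((-5 + 0) + 4)) + 0) = -2 + ((p + (-5 + 4)) + 0) = -2 + ((p - 1) + 0) = -2 + ((-1 + p) + 0) = -2 + (-1 + p) = -3 + p)
(-46 + M(5))*44 = (-46 + (-3 + 5))*44 = (-46 + 2)*44 = -44*44 = -1936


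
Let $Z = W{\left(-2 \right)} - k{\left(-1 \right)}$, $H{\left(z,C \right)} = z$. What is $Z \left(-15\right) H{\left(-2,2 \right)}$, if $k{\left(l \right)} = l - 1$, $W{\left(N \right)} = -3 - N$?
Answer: $30$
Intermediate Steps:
$k{\left(l \right)} = -1 + l$ ($k{\left(l \right)} = l - 1 = -1 + l$)
$Z = 1$ ($Z = \left(-3 - -2\right) - \left(-1 - 1\right) = \left(-3 + 2\right) - -2 = -1 + 2 = 1$)
$Z \left(-15\right) H{\left(-2,2 \right)} = 1 \left(-15\right) \left(-2\right) = \left(-15\right) \left(-2\right) = 30$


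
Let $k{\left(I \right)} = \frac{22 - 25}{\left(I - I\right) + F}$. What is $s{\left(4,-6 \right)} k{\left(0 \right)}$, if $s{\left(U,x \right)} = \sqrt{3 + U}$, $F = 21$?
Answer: $- \frac{\sqrt{7}}{7} \approx -0.37796$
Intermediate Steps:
$k{\left(I \right)} = - \frac{1}{7}$ ($k{\left(I \right)} = \frac{22 - 25}{\left(I - I\right) + 21} = - \frac{3}{0 + 21} = - \frac{3}{21} = \left(-3\right) \frac{1}{21} = - \frac{1}{7}$)
$s{\left(4,-6 \right)} k{\left(0 \right)} = \sqrt{3 + 4} \left(- \frac{1}{7}\right) = \sqrt{7} \left(- \frac{1}{7}\right) = - \frac{\sqrt{7}}{7}$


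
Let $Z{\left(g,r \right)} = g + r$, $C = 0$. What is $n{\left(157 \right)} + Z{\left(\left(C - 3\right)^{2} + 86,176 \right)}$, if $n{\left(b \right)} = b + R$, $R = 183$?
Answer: $611$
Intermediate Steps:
$n{\left(b \right)} = 183 + b$ ($n{\left(b \right)} = b + 183 = 183 + b$)
$n{\left(157 \right)} + Z{\left(\left(C - 3\right)^{2} + 86,176 \right)} = \left(183 + 157\right) + \left(\left(\left(0 - 3\right)^{2} + 86\right) + 176\right) = 340 + \left(\left(\left(-3\right)^{2} + 86\right) + 176\right) = 340 + \left(\left(9 + 86\right) + 176\right) = 340 + \left(95 + 176\right) = 340 + 271 = 611$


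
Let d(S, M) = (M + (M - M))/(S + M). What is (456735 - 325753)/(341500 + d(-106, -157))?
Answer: 34448266/89814657 ≈ 0.38355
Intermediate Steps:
d(S, M) = M/(M + S) (d(S, M) = (M + 0)/(M + S) = M/(M + S))
(456735 - 325753)/(341500 + d(-106, -157)) = (456735 - 325753)/(341500 - 157/(-157 - 106)) = 130982/(341500 - 157/(-263)) = 130982/(341500 - 157*(-1/263)) = 130982/(341500 + 157/263) = 130982/(89814657/263) = 130982*(263/89814657) = 34448266/89814657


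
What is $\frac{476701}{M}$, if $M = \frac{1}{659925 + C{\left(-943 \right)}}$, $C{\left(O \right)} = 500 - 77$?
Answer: $314788551948$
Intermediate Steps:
$C{\left(O \right)} = 423$
$M = \frac{1}{660348}$ ($M = \frac{1}{659925 + 423} = \frac{1}{660348} \approx 1.5144 \cdot 10^{-6}$)
$\frac{476701}{M} = 476701 \frac{1}{\frac{1}{660348}} = 476701 \cdot 660348 = 314788551948$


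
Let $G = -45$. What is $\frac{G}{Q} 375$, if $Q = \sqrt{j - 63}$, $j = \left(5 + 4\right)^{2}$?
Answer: $- \frac{5625 \sqrt{2}}{2} \approx -3977.5$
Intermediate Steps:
$j = 81$ ($j = 9^{2} = 81$)
$Q = 3 \sqrt{2}$ ($Q = \sqrt{81 - 63} = \sqrt{18} = 3 \sqrt{2} \approx 4.2426$)
$\frac{G}{Q} 375 = - \frac{45}{3 \sqrt{2}} \cdot 375 = - 45 \frac{\sqrt{2}}{6} \cdot 375 = - \frac{15 \sqrt{2}}{2} \cdot 375 = - \frac{5625 \sqrt{2}}{2}$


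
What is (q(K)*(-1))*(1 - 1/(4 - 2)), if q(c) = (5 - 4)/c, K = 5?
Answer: -⅒ ≈ -0.10000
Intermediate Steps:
q(c) = 1/c
(q(K)*(-1))*(1 - 1/(4 - 2)) = (-1/5)*(1 - 1/(4 - 2)) = ((⅕)*(-1))*(1 - 1/2) = -(1 - 1*½)/5 = -(1 - ½)/5 = -⅕*½ = -⅒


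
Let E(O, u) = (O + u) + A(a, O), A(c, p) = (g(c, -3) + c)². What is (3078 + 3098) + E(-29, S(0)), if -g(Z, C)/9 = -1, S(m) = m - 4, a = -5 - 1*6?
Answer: 6147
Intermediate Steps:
a = -11 (a = -5 - 6 = -11)
S(m) = -4 + m
g(Z, C) = 9 (g(Z, C) = -9*(-1) = 9)
A(c, p) = (9 + c)²
E(O, u) = 4 + O + u (E(O, u) = (O + u) + (9 - 11)² = (O + u) + (-2)² = (O + u) + 4 = 4 + O + u)
(3078 + 3098) + E(-29, S(0)) = (3078 + 3098) + (4 - 29 + (-4 + 0)) = 6176 + (4 - 29 - 4) = 6176 - 29 = 6147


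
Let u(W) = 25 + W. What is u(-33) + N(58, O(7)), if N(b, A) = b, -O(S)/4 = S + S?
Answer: 50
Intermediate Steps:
O(S) = -8*S (O(S) = -4*(S + S) = -8*S)
u(-33) + N(58, O(7)) = (25 - 33) + 58 = -8 + 58 = 50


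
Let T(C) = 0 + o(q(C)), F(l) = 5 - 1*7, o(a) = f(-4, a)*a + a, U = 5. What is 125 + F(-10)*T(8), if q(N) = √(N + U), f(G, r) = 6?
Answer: 125 - 14*√13 ≈ 74.522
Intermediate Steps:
q(N) = √(5 + N) (q(N) = √(N + 5) = √(5 + N))
o(a) = 7*a (o(a) = 6*a + a = 7*a)
F(l) = -2 (F(l) = 5 - 7 = -2)
T(C) = 7*√(5 + C) (T(C) = 0 + 7*√(5 + C) = 7*√(5 + C))
125 + F(-10)*T(8) = 125 - 14*√(5 + 8) = 125 - 14*√13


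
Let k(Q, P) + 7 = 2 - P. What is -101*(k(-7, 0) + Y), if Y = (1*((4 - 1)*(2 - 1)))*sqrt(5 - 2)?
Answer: 505 - 303*sqrt(3) ≈ -19.811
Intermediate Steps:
Y = 3*sqrt(3) (Y = (1*(3*1))*sqrt(3) = (1*3)*sqrt(3) = 3*sqrt(3) ≈ 5.1962)
k(Q, P) = -5 - P (k(Q, P) = -7 + (2 - P) = -5 - P)
-101*(k(-7, 0) + Y) = -101*((-5 - 1*0) + 3*sqrt(3)) = -101*((-5 + 0) + 3*sqrt(3)) = -101*(-5 + 3*sqrt(3)) = 505 - 303*sqrt(3)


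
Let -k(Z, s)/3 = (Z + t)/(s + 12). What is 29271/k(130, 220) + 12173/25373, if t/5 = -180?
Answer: 2611104771/888055 ≈ 2940.3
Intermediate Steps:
t = -900 (t = 5*(-180) = -900)
k(Z, s) = -3*(-900 + Z)/(12 + s) (k(Z, s) = -3*(Z - 900)/(s + 12) = -3*(-900 + Z)/(12 + s))
29271/k(130, 220) + 12173/25373 = 29271/((3*(900 - 1*130)/(12 + 220))) + 12173/25373 = 29271/((3*(900 - 130)/232)) + 12173*(1/25373) = 29271/((3*(1/232)*770)) + 12173/25373 = 29271/(1155/116) + 12173/25373 = 29271*(116/1155) + 12173/25373 = 102892/35 + 12173/25373 = 2611104771/888055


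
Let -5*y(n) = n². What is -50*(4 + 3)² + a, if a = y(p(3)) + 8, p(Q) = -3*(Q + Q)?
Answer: -12534/5 ≈ -2506.8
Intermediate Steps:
p(Q) = -6*Q
y(n) = -n²/5
a = -284/5 (a = -(-6*3)²/5 + 8 = -⅕*(-18)² + 8 = -⅕*324 + 8 = -324/5 + 8 = -284/5 ≈ -56.800)
-50*(4 + 3)² + a = -50*(4 + 3)² - 284/5 = -50*7² - 284/5 = -50*49 - 284/5 = -2450 - 284/5 = -12534/5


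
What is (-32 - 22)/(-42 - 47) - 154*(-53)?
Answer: 726472/89 ≈ 8162.6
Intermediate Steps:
(-32 - 22)/(-42 - 47) - 154*(-53) = -54/(-89) + 8162 = -54*(-1/89) + 8162 = 54/89 + 8162 = 726472/89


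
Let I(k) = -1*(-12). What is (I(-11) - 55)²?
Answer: 1849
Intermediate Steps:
I(k) = 12
(I(-11) - 55)² = (12 - 55)² = (-43)² = 1849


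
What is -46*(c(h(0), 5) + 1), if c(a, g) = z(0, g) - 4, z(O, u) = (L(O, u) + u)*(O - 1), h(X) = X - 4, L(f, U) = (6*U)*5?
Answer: 7268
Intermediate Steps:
L(f, U) = 30*U
h(X) = -4 + X
z(O, u) = 31*u*(-1 + O) (z(O, u) = (30*u + u)*(O - 1) = (31*u)*(-1 + O) = 31*u*(-1 + O))
c(a, g) = -4 - 31*g (c(a, g) = 31*g*(-1 + 0) - 4 = 31*g*(-1) - 4 = -31*g - 4 = -4 - 31*g)
-46*(c(h(0), 5) + 1) = -46*((-4 - 31*5) + 1) = -46*((-4 - 155) + 1) = -46*(-159 + 1) = -46*(-158) = 7268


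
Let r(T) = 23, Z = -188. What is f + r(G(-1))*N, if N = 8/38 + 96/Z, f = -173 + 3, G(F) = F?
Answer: -157974/893 ≈ -176.90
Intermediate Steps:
f = -170
N = -268/893 (N = 8/38 + 96/(-188) = 8*(1/38) + 96*(-1/188) = 4/19 - 24/47 = -268/893 ≈ -0.30011)
f + r(G(-1))*N = -170 + 23*(-268/893) = -170 - 6164/893 = -157974/893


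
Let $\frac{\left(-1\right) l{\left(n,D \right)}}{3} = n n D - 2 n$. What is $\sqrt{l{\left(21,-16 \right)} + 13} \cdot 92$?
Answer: $92 \sqrt{21307} \approx 13429.0$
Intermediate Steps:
$l{\left(n,D \right)} = 6 n - 3 D n^{2}$ ($l{\left(n,D \right)} = - 3 \left(n n D - 2 n\right) = - 3 \left(n^{2} D - 2 n\right) = - 3 \left(D n^{2} - 2 n\right) = - 3 \left(- 2 n + D n^{2}\right) = 6 n - 3 D n^{2}$)
$\sqrt{l{\left(21,-16 \right)} + 13} \cdot 92 = \sqrt{3 \cdot 21 \left(2 - \left(-16\right) 21\right) + 13} \cdot 92 = \sqrt{3 \cdot 21 \left(2 + 336\right) + 13} \cdot 92 = \sqrt{3 \cdot 21 \cdot 338 + 13} \cdot 92 = \sqrt{21294 + 13} \cdot 92 = \sqrt{21307} \cdot 92 = 92 \sqrt{21307}$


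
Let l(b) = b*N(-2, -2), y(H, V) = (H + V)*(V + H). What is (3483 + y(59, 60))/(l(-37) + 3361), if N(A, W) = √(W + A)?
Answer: 59301484/11301797 + 1305656*I/11301797 ≈ 5.2471 + 0.11553*I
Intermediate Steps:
y(H, V) = (H + V)² (y(H, V) = (H + V)*(H + V) = (H + V)²)
N(A, W) = √(A + W)
l(b) = 2*I*b (l(b) = b*√(-2 - 2) = b*√(-4) = b*(2*I) = 2*I*b)
(3483 + y(59, 60))/(l(-37) + 3361) = (3483 + (59 + 60)²)/(2*I*(-37) + 3361) = (3483 + 119²)/(-74*I + 3361) = (3483 + 14161)/(3361 - 74*I) = 17644*((3361 + 74*I)/11301797) = 17644*(3361 + 74*I)/11301797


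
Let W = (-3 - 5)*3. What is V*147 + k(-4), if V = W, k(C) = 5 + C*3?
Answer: -3535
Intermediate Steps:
W = -24 (W = -8*3 = -24)
k(C) = 5 + 3*C
V = -24
V*147 + k(-4) = -24*147 + (5 + 3*(-4)) = -3528 + (5 - 12) = -3528 - 7 = -3535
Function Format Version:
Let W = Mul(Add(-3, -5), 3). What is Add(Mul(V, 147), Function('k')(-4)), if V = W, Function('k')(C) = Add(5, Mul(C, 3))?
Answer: -3535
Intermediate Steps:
W = -24 (W = Mul(-8, 3) = -24)
Function('k')(C) = Add(5, Mul(3, C))
V = -24
Add(Mul(V, 147), Function('k')(-4)) = Add(Mul(-24, 147), Add(5, Mul(3, -4))) = Add(-3528, Add(5, -12)) = Add(-3528, -7) = -3535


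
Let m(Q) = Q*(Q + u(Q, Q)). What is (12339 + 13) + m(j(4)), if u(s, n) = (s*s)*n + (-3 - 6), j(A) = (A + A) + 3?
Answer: 27015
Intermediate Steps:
j(A) = 3 + 2*A (j(A) = 2*A + 3 = 3 + 2*A)
u(s, n) = -9 + n*s² (u(s, n) = s²*n - 9 = n*s² - 9 = -9 + n*s²)
m(Q) = Q*(-9 + Q + Q³) (m(Q) = Q*(Q + (-9 + Q*Q²)) = Q*(Q + (-9 + Q³)) = Q*(-9 + Q + Q³))
(12339 + 13) + m(j(4)) = (12339 + 13) + (3 + 2*4)*(-9 + (3 + 2*4) + (3 + 2*4)³) = 12352 + (3 + 8)*(-9 + (3 + 8) + (3 + 8)³) = 12352 + 11*(-9 + 11 + 11³) = 12352 + 11*(-9 + 11 + 1331) = 12352 + 11*1333 = 12352 + 14663 = 27015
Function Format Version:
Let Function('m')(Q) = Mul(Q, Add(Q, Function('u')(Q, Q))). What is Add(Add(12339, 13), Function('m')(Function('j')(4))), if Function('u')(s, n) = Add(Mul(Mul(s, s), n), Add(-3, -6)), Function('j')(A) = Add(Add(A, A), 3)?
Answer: 27015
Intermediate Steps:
Function('j')(A) = Add(3, Mul(2, A)) (Function('j')(A) = Add(Mul(2, A), 3) = Add(3, Mul(2, A)))
Function('u')(s, n) = Add(-9, Mul(n, Pow(s, 2))) (Function('u')(s, n) = Add(Mul(Pow(s, 2), n), -9) = Add(Mul(n, Pow(s, 2)), -9) = Add(-9, Mul(n, Pow(s, 2))))
Function('m')(Q) = Mul(Q, Add(-9, Q, Pow(Q, 3))) (Function('m')(Q) = Mul(Q, Add(Q, Add(-9, Mul(Q, Pow(Q, 2))))) = Mul(Q, Add(Q, Add(-9, Pow(Q, 3)))) = Mul(Q, Add(-9, Q, Pow(Q, 3))))
Add(Add(12339, 13), Function('m')(Function('j')(4))) = Add(Add(12339, 13), Mul(Add(3, Mul(2, 4)), Add(-9, Add(3, Mul(2, 4)), Pow(Add(3, Mul(2, 4)), 3)))) = Add(12352, Mul(Add(3, 8), Add(-9, Add(3, 8), Pow(Add(3, 8), 3)))) = Add(12352, Mul(11, Add(-9, 11, Pow(11, 3)))) = Add(12352, Mul(11, Add(-9, 11, 1331))) = Add(12352, Mul(11, 1333)) = Add(12352, 14663) = 27015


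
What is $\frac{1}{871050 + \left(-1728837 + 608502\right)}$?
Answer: $- \frac{1}{249285} \approx -4.0115 \cdot 10^{-6}$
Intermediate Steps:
$\frac{1}{871050 + \left(-1728837 + 608502\right)} = \frac{1}{871050 - 1120335} = \frac{1}{-249285} = - \frac{1}{249285}$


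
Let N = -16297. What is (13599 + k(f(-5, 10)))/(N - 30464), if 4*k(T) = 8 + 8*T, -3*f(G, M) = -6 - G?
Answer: -40805/140283 ≈ -0.29088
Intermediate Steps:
f(G, M) = 2 + G/3 (f(G, M) = -(-6 - G)/3 = 2 + G/3)
k(T) = 2 + 2*T (k(T) = (8 + 8*T)/4 = 2 + 2*T)
(13599 + k(f(-5, 10)))/(N - 30464) = (13599 + (2 + 2*(2 + (⅓)*(-5))))/(-16297 - 30464) = (13599 + (2 + 2*(2 - 5/3)))/(-46761) = (13599 + (2 + 2*(⅓)))*(-1/46761) = (13599 + (2 + ⅔))*(-1/46761) = (13599 + 8/3)*(-1/46761) = (40805/3)*(-1/46761) = -40805/140283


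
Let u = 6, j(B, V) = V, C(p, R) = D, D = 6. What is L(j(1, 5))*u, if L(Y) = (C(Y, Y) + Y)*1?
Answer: 66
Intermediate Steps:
C(p, R) = 6
L(Y) = 6 + Y (L(Y) = (6 + Y)*1 = 6 + Y)
L(j(1, 5))*u = (6 + 5)*6 = 11*6 = 66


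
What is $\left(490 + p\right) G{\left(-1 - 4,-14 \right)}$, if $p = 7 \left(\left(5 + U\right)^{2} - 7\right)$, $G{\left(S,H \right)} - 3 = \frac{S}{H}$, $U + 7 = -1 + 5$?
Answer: $\frac{3149}{2} \approx 1574.5$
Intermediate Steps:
$U = -3$ ($U = -7 + \left(-1 + 5\right) = -7 + 4 = -3$)
$G{\left(S,H \right)} = 3 + \frac{S}{H}$
$p = -21$ ($p = 7 \left(\left(5 - 3\right)^{2} - 7\right) = 7 \left(2^{2} - 7\right) = 7 \left(4 - 7\right) = 7 \left(-3\right) = -21$)
$\left(490 + p\right) G{\left(-1 - 4,-14 \right)} = \left(490 - 21\right) \left(3 + \frac{-1 - 4}{-14}\right) = 469 \left(3 - - \frac{5}{14}\right) = 469 \left(3 + \frac{5}{14}\right) = 469 \cdot \frac{47}{14} = \frac{3149}{2}$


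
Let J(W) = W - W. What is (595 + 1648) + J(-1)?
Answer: 2243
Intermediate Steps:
J(W) = 0
(595 + 1648) + J(-1) = (595 + 1648) + 0 = 2243 + 0 = 2243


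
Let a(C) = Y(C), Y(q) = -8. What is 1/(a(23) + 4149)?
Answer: 1/4141 ≈ 0.00024149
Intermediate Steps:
a(C) = -8
1/(a(23) + 4149) = 1/(-8 + 4149) = 1/4141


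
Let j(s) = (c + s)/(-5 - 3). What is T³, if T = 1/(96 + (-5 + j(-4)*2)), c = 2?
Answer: 8/6128487 ≈ 1.3054e-6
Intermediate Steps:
j(s) = -¼ - s/8 (j(s) = (2 + s)/(-5 - 3) = (2 + s)/(-8) = (2 + s)*(-⅛) = -¼ - s/8)
T = 2/183 (T = 1/(96 + (-5 + (-¼ - ⅛*(-4))*2)) = 1/(96 + (-5 + (-¼ + ½)*2)) = 1/(96 + (-5 + (¼)*2)) = 1/(96 + (-5 + ½)) = 1/(96 - 9/2) = 1/(183/2) = 2/183 ≈ 0.010929)
T³ = (2/183)³ = 8/6128487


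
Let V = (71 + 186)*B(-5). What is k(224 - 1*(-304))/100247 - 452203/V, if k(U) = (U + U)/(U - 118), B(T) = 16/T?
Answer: 46465296165661/84504211120 ≈ 549.86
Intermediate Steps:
k(U) = 2*U/(-118 + U) (k(U) = (2*U)/(-118 + U) = 2*U/(-118 + U))
V = -4112/5 (V = (71 + 186)*(16/(-5)) = 257*(16*(-1/5)) = 257*(-16/5) = -4112/5 ≈ -822.40)
k(224 - 1*(-304))/100247 - 452203/V = (2*(224 - 1*(-304))/(-118 + (224 - 1*(-304))))/100247 - 452203/(-4112/5) = (2*(224 + 304)/(-118 + (224 + 304)))*(1/100247) - 452203*(-5/4112) = (2*528/(-118 + 528))*(1/100247) + 2261015/4112 = (2*528/410)*(1/100247) + 2261015/4112 = (2*528*(1/410))*(1/100247) + 2261015/4112 = (528/205)*(1/100247) + 2261015/4112 = 528/20550635 + 2261015/4112 = 46465296165661/84504211120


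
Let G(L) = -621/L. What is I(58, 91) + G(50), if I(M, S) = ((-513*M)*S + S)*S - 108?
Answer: -12319235671/50 ≈ -2.4638e+8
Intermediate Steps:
I(M, S) = -108 + S*(S - 513*M*S) (I(M, S) = (-513*M*S + S)*S - 108 = (S - 513*M*S)*S - 108 = S*(S - 513*M*S) - 108 = -108 + S*(S - 513*M*S))
I(58, 91) + G(50) = (-108 + 91² - 513*58*91²) - 621/50 = (-108 + 8281 - 513*58*8281) - 621*1/50 = (-108 + 8281 - 246392874) - 621/50 = -246384701 - 621/50 = -12319235671/50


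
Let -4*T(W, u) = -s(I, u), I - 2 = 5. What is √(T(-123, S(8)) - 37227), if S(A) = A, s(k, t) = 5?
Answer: I*√148903/2 ≈ 192.94*I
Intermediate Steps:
I = 7 (I = 2 + 5 = 7)
T(W, u) = 5/4 (T(W, u) = -(-1)*5/4 = -¼*(-5) = 5/4)
√(T(-123, S(8)) - 37227) = √(5/4 - 37227) = √(-148903/4) = I*√148903/2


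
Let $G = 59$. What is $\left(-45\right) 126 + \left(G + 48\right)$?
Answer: $-5563$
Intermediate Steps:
$\left(-45\right) 126 + \left(G + 48\right) = \left(-45\right) 126 + \left(59 + 48\right) = -5670 + 107 = -5563$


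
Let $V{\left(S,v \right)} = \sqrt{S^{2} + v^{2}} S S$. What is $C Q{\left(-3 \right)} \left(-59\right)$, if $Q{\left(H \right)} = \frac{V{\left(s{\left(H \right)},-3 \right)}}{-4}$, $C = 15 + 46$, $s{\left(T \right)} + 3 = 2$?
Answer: $\frac{3599 \sqrt{10}}{4} \approx 2845.3$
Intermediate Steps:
$s{\left(T \right)} = -1$ ($s{\left(T \right)} = -3 + 2 = -1$)
$C = 61$
$V{\left(S,v \right)} = S^{2} \sqrt{S^{2} + v^{2}}$ ($V{\left(S,v \right)} = S \sqrt{S^{2} + v^{2}} S = S^{2} \sqrt{S^{2} + v^{2}}$)
$Q{\left(H \right)} = - \frac{\sqrt{10}}{4}$ ($Q{\left(H \right)} = \frac{\left(-1\right)^{2} \sqrt{\left(-1\right)^{2} + \left(-3\right)^{2}}}{-4} = 1 \sqrt{1 + 9} \left(- \frac{1}{4}\right) = 1 \sqrt{10} \left(- \frac{1}{4}\right) = \sqrt{10} \left(- \frac{1}{4}\right) = - \frac{\sqrt{10}}{4}$)
$C Q{\left(-3 \right)} \left(-59\right) = 61 \left(- \frac{\sqrt{10}}{4}\right) \left(-59\right) = - \frac{61 \sqrt{10}}{4} \left(-59\right) = \frac{3599 \sqrt{10}}{4}$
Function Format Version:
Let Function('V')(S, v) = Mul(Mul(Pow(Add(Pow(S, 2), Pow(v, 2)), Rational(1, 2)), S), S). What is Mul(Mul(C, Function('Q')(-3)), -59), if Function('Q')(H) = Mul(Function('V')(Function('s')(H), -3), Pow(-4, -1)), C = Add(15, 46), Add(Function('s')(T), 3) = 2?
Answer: Mul(Rational(3599, 4), Pow(10, Rational(1, 2))) ≈ 2845.3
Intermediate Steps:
Function('s')(T) = -1 (Function('s')(T) = Add(-3, 2) = -1)
C = 61
Function('V')(S, v) = Mul(Pow(S, 2), Pow(Add(Pow(S, 2), Pow(v, 2)), Rational(1, 2))) (Function('V')(S, v) = Mul(Mul(S, Pow(Add(Pow(S, 2), Pow(v, 2)), Rational(1, 2))), S) = Mul(Pow(S, 2), Pow(Add(Pow(S, 2), Pow(v, 2)), Rational(1, 2))))
Function('Q')(H) = Mul(Rational(-1, 4), Pow(10, Rational(1, 2))) (Function('Q')(H) = Mul(Mul(Pow(-1, 2), Pow(Add(Pow(-1, 2), Pow(-3, 2)), Rational(1, 2))), Pow(-4, -1)) = Mul(Mul(1, Pow(Add(1, 9), Rational(1, 2))), Rational(-1, 4)) = Mul(Mul(1, Pow(10, Rational(1, 2))), Rational(-1, 4)) = Mul(Pow(10, Rational(1, 2)), Rational(-1, 4)) = Mul(Rational(-1, 4), Pow(10, Rational(1, 2))))
Mul(Mul(C, Function('Q')(-3)), -59) = Mul(Mul(61, Mul(Rational(-1, 4), Pow(10, Rational(1, 2)))), -59) = Mul(Mul(Rational(-61, 4), Pow(10, Rational(1, 2))), -59) = Mul(Rational(3599, 4), Pow(10, Rational(1, 2)))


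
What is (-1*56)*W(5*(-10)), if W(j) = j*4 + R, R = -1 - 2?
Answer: 11368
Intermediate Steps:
R = -3
W(j) = -3 + 4*j (W(j) = j*4 - 3 = 4*j - 3 = -3 + 4*j)
(-1*56)*W(5*(-10)) = (-1*56)*(-3 + 4*(5*(-10))) = -56*(-3 + 4*(-50)) = -56*(-3 - 200) = -56*(-203) = 11368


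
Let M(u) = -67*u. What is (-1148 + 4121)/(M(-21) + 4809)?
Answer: 991/2072 ≈ 0.47828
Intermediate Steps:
(-1148 + 4121)/(M(-21) + 4809) = (-1148 + 4121)/(-67*(-21) + 4809) = 2973/(1407 + 4809) = 2973/6216 = 2973*(1/6216) = 991/2072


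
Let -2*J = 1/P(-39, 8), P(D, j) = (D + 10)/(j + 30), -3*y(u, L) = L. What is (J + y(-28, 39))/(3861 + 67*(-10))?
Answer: -358/92539 ≈ -0.0038686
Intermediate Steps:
y(u, L) = -L/3
P(D, j) = (10 + D)/(30 + j)
J = 19/29 (J = -(30 + 8)/(10 - 39)/2 = -1/(2*(-29/38)) = -½*(-38/29) = 19/29 ≈ 0.65517)
(J + y(-28, 39))/(3861 + 67*(-10)) = (19/29 - ⅓*39)/(3861 + 67*(-10)) = (19/29 - 13)/(3861 - 670) = -358/29/3191 = -358/29*1/3191 = -358/92539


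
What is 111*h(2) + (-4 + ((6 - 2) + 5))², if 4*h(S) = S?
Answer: 161/2 ≈ 80.500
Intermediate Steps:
h(S) = S/4
111*h(2) + (-4 + ((6 - 2) + 5))² = 111*((¼)*2) + (-4 + ((6 - 2) + 5))² = 111*(½) + (-4 + (4 + 5))² = 111/2 + (-4 + 9)² = 111/2 + 5² = 111/2 + 25 = 161/2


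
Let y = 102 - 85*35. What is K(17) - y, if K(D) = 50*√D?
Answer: 2873 + 50*√17 ≈ 3079.2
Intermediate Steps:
y = -2873 (y = 102 - 2975 = -2873)
K(17) - y = 50*√17 - 1*(-2873) = 50*√17 + 2873 = 2873 + 50*√17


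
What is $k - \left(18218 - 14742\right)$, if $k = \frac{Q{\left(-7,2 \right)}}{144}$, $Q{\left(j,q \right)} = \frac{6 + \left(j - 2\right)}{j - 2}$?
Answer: $- \frac{1501631}{432} \approx -3476.0$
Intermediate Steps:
$Q{\left(j,q \right)} = \frac{4 + j}{-2 + j}$ ($Q{\left(j,q \right)} = \frac{6 + \left(j - 2\right)}{-2 + j} = \frac{6 + \left(-2 + j\right)}{-2 + j} = \frac{4 + j}{-2 + j}$)
$k = \frac{1}{432}$ ($k = \frac{\frac{1}{-2 - 7} \left(4 - 7\right)}{144} = \frac{1}{-9} \left(-3\right) \frac{1}{144} = \left(- \frac{1}{9}\right) \left(-3\right) \frac{1}{144} = \frac{1}{3} \cdot \frac{1}{144} = \frac{1}{432} \approx 0.0023148$)
$k - \left(18218 - 14742\right) = \frac{1}{432} - \left(18218 - 14742\right) = \frac{1}{432} - 3476 = - \frac{1501631}{432}$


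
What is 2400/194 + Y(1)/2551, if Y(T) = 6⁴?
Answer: 3186912/247447 ≈ 12.879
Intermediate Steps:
Y(T) = 1296
2400/194 + Y(1)/2551 = 2400/194 + 1296/2551 = 2400*(1/194) + 1296*(1/2551) = 1200/97 + 1296/2551 = 3186912/247447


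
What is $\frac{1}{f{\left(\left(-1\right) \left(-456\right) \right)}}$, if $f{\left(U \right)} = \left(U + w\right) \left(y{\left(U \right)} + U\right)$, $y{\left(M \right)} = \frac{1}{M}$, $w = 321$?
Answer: $\frac{152}{53855683} \approx 2.8224 \cdot 10^{-6}$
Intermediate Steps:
$f{\left(U \right)} = \left(321 + U\right) \left(U + \frac{1}{U}\right)$ ($f{\left(U \right)} = \left(U + 321\right) \left(\frac{1}{U} + U\right) = \left(321 + U\right) \left(U + \frac{1}{U}\right)$)
$\frac{1}{f{\left(\left(-1\right) \left(-456\right) \right)}} = \frac{1}{1 + \left(\left(-1\right) \left(-456\right)\right)^{2} + 321 \left(\left(-1\right) \left(-456\right)\right) + \frac{321}{\left(-1\right) \left(-456\right)}} = \frac{1}{1 + 456^{2} + 321 \cdot 456 + \frac{321}{456}} = \frac{1}{1 + 207936 + 146376 + 321 \cdot \frac{1}{456}} = \frac{1}{1 + 207936 + 146376 + \frac{107}{152}} = \frac{1}{\frac{53855683}{152}} = \frac{152}{53855683}$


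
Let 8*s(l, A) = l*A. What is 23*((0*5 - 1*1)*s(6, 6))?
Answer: -207/2 ≈ -103.50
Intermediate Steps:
s(l, A) = A*l/8 (s(l, A) = (l*A)/8 = (A*l)/8 = A*l/8)
23*((0*5 - 1*1)*s(6, 6)) = 23*((0*5 - 1*1)*((1/8)*6*6)) = 23*((0 - 1)*(9/2)) = 23*(-1*9/2) = 23*(-9/2) = -207/2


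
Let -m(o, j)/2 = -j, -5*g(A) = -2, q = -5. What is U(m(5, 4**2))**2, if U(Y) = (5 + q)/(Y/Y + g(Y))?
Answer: 0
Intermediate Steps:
g(A) = 2/5 (g(A) = -1/5*(-2) = 2/5)
m(o, j) = 2*j (m(o, j) = -(-2)*j = 2*j)
U(Y) = 0 (U(Y) = (5 - 5)/(Y/Y + 2/5) = 0/(1 + 2/5) = 0/(7/5) = 0*(5/7) = 0)
U(m(5, 4**2))**2 = 0**2 = 0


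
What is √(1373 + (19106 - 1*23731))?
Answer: 2*I*√813 ≈ 57.026*I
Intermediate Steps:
√(1373 + (19106 - 1*23731)) = √(1373 + (19106 - 23731)) = √(1373 - 4625) = √(-3252) = 2*I*√813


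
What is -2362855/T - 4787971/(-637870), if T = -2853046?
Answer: 3791873957129/454968113005 ≈ 8.3344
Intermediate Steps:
-2362855/T - 4787971/(-637870) = -2362855/(-2853046) - 4787971/(-637870) = -2362855*(-1/2853046) - 4787971*(-1/637870) = 2362855/2853046 + 4787971/637870 = 3791873957129/454968113005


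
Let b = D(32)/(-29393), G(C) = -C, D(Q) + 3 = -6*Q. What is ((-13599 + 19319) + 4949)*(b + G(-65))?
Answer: 1568129620/2261 ≈ 6.9356e+5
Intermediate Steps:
D(Q) = -3 - 6*Q
b = 15/2261 (b = (-3 - 6*32)/(-29393) = (-3 - 192)*(-1/29393) = -195*(-1/29393) = 15/2261 ≈ 0.0066342)
((-13599 + 19319) + 4949)*(b + G(-65)) = ((-13599 + 19319) + 4949)*(15/2261 - 1*(-65)) = (5720 + 4949)*(15/2261 + 65) = 10669*(146980/2261) = 1568129620/2261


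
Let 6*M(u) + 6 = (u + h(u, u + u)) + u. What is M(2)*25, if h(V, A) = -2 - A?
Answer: -100/3 ≈ -33.333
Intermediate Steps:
M(u) = -4/3 (M(u) = -1 + ((u + (-2 - (u + u))) + u)/6 = -1 + ((u + (-2 - 2*u)) + u)/6 = -1 + ((-2 - u) + u)/6 = -1 + (1/6)*(-2) = -1 - 1/3 = -4/3)
M(2)*25 = -4/3*25 = -100/3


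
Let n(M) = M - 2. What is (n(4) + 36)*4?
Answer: 152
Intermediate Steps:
n(M) = -2 + M
(n(4) + 36)*4 = ((-2 + 4) + 36)*4 = (2 + 36)*4 = 38*4 = 152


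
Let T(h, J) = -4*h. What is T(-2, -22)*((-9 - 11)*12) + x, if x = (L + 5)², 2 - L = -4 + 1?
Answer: -1820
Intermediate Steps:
L = 5 (L = 2 - (-4 + 1) = 2 - 1*(-3) = 2 + 3 = 5)
x = 100 (x = (5 + 5)² = 10² = 100)
T(-2, -22)*((-9 - 11)*12) + x = (-4*(-2))*((-9 - 11)*12) + 100 = 8*(-20*12) + 100 = 8*(-240) + 100 = -1920 + 100 = -1820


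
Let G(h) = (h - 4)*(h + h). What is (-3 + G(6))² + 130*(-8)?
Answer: -599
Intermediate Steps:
G(h) = 2*h*(-4 + h) (G(h) = (-4 + h)*(2*h) = 2*h*(-4 + h))
(-3 + G(6))² + 130*(-8) = (-3 + 2*6*(-4 + 6))² + 130*(-8) = (-3 + 2*6*2)² - 1040 = (-3 + 24)² - 1040 = 21² - 1040 = 441 - 1040 = -599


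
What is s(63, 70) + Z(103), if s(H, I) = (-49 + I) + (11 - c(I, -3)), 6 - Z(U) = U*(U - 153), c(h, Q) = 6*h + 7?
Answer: 4761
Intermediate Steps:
c(h, Q) = 7 + 6*h
Z(U) = 6 - U*(-153 + U) (Z(U) = 6 - U*(U - 153) = 6 - U*(-153 + U))
s(H, I) = -45 - 5*I (s(H, I) = (-49 + I) + (11 - (7 + 6*I)) = (-49 + I) + (11 + (-7 - 6*I)) = (-49 + I) + (4 - 6*I) = -45 - 5*I)
s(63, 70) + Z(103) = (-45 - 5*70) + (6 - 1*103² + 153*103) = (-45 - 350) + (6 - 1*10609 + 15759) = -395 + (6 - 10609 + 15759) = -395 + 5156 = 4761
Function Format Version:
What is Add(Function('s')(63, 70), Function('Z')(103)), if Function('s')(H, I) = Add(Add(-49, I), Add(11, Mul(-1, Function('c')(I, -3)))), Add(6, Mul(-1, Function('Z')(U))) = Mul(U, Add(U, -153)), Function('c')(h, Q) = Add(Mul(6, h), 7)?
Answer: 4761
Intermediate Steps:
Function('c')(h, Q) = Add(7, Mul(6, h))
Function('Z')(U) = Add(6, Mul(-1, U, Add(-153, U))) (Function('Z')(U) = Add(6, Mul(-1, Mul(U, Add(U, -153)))) = Add(6, Mul(-1, Mul(U, Add(-153, U)))) = Add(6, Mul(-1, U, Add(-153, U))))
Function('s')(H, I) = Add(-45, Mul(-5, I)) (Function('s')(H, I) = Add(Add(-49, I), Add(11, Mul(-1, Add(7, Mul(6, I))))) = Add(Add(-49, I), Add(11, Add(-7, Mul(-6, I)))) = Add(Add(-49, I), Add(4, Mul(-6, I))) = Add(-45, Mul(-5, I)))
Add(Function('s')(63, 70), Function('Z')(103)) = Add(Add(-45, Mul(-5, 70)), Add(6, Mul(-1, Pow(103, 2)), Mul(153, 103))) = Add(Add(-45, -350), Add(6, Mul(-1, 10609), 15759)) = Add(-395, Add(6, -10609, 15759)) = Add(-395, 5156) = 4761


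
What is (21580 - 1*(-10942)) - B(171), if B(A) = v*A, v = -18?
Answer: 35600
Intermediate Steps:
B(A) = -18*A
(21580 - 1*(-10942)) - B(171) = (21580 - 1*(-10942)) - (-18)*171 = (21580 + 10942) - 1*(-3078) = 32522 + 3078 = 35600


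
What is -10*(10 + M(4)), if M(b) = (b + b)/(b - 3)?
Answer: -180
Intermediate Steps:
M(b) = 2*b/(-3 + b) (M(b) = (2*b)/(-3 + b) = 2*b/(-3 + b))
-10*(10 + M(4)) = -10*(10 + 2*4/(-3 + 4)) = -10*(10 + 2*4/1) = -10*(10 + 2*4*1) = -10*(10 + 8) = -10*18 = -180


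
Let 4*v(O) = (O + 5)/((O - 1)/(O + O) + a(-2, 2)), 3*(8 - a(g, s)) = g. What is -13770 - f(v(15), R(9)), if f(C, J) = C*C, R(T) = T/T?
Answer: -258454755/18769 ≈ -13770.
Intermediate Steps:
a(g, s) = 8 - g/3
R(T) = 1
v(O) = (5 + O)/(4*(26/3 + (-1 + O)/(2*O))) (v(O) = ((O + 5)/((O - 1)/(O + O) + (8 - 1/3*(-2))))/4 = ((5 + O)/((-1 + O)/((2*O)) + (8 + 2/3)))/4 = ((5 + O)/((-1 + O)*(1/(2*O)) + 26/3))/4 = ((5 + O)/((-1 + O)/(2*O) + 26/3))/4 = ((5 + O)/(26/3 + (-1 + O)/(2*O)))/4 = (5 + O)/(4*(26/3 + (-1 + O)/(2*O))))
f(C, J) = C**2
-13770 - f(v(15), R(9)) = -13770 - ((3/2)*15*(5 + 15)/(-3 + 55*15))**2 = -13770 - ((3/2)*15*20/(-3 + 825))**2 = -13770 - ((3/2)*15*20/822)**2 = -13770 - ((3/2)*15*(1/822)*20)**2 = -13770 - (75/137)**2 = -13770 - 1*5625/18769 = -13770 - 5625/18769 = -258454755/18769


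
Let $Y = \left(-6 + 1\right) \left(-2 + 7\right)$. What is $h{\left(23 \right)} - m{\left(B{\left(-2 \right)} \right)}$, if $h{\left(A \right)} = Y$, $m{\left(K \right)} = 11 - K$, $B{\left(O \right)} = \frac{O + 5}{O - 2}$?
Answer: $- \frac{147}{4} \approx -36.75$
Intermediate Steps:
$B{\left(O \right)} = \frac{5 + O}{-2 + O}$
$Y = -25$ ($Y = \left(-5\right) 5 = -25$)
$h{\left(A \right)} = -25$
$h{\left(23 \right)} - m{\left(B{\left(-2 \right)} \right)} = -25 - \left(11 - \frac{5 - 2}{-2 - 2}\right) = -25 - \left(11 - \frac{1}{-4} \cdot 3\right) = -25 - \left(11 - \left(- \frac{1}{4}\right) 3\right) = -25 - \left(11 - - \frac{3}{4}\right) = -25 - \left(11 + \frac{3}{4}\right) = -25 - \frac{47}{4} = - \frac{147}{4}$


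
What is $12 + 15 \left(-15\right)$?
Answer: $-213$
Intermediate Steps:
$12 + 15 \left(-15\right) = 12 - 225 = -213$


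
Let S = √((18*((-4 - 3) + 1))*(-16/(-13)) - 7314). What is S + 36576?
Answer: 36576 + I*√1258530/13 ≈ 36576.0 + 86.296*I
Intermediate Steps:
S = I*√1258530/13 (S = √((18*(-7 + 1))*(-16*(-1/13)) - 7314) = √((18*(-6))*(16/13) - 7314) = √(-108*16/13 - 7314) = √(-1728/13 - 7314) = √(-96810/13) = I*√1258530/13 ≈ 86.296*I)
S + 36576 = I*√1258530/13 + 36576 = 36576 + I*√1258530/13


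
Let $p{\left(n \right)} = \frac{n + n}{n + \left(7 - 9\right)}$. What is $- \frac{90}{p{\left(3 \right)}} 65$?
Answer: $-975$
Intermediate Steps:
$p{\left(n \right)} = \frac{2 n}{-2 + n}$ ($p{\left(n \right)} = \frac{2 n}{n - 2} = \frac{2 n}{-2 + n}$)
$- \frac{90}{p{\left(3 \right)}} 65 = - \frac{90}{2 \cdot 3 \frac{1}{-2 + 3}} \cdot 65 = - \frac{90}{2 \cdot 3 \cdot 1^{-1}} \cdot 65 = - \frac{90}{2 \cdot 3 \cdot 1} \cdot 65 = - \frac{90}{6} \cdot 65 = \left(-90\right) \frac{1}{6} \cdot 65 = \left(-15\right) 65 = -975$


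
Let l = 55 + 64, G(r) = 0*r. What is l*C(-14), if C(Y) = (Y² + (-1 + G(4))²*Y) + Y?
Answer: 19992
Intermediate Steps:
G(r) = 0
C(Y) = Y² + 2*Y (C(Y) = (Y² + (-1 + 0)²*Y) + Y = (Y² + (-1)²*Y) + Y = (Y² + 1*Y) + Y = (Y² + Y) + Y = (Y + Y²) + Y = Y² + 2*Y)
l = 119
l*C(-14) = 119*(-14*(2 - 14)) = 119*(-14*(-12)) = 119*168 = 19992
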